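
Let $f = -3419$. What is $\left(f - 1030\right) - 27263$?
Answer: $-31712$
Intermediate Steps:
$\left(f - 1030\right) - 27263 = \left(-3419 - 1030\right) - 27263 = -4449 - 27263 = -31712$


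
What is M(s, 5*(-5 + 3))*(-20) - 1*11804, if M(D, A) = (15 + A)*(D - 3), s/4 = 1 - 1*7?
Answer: -9104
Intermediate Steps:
s = -24 (s = 4*(1 - 1*7) = 4*(1 - 7) = 4*(-6) = -24)
M(D, A) = (-3 + D)*(15 + A) (M(D, A) = (15 + A)*(-3 + D) = (-3 + D)*(15 + A))
M(s, 5*(-5 + 3))*(-20) - 1*11804 = (-45 - 15*(-5 + 3) + 15*(-24) + (5*(-5 + 3))*(-24))*(-20) - 1*11804 = (-45 - 15*(-2) - 360 + (5*(-2))*(-24))*(-20) - 11804 = (-45 - 3*(-10) - 360 - 10*(-24))*(-20) - 11804 = (-45 + 30 - 360 + 240)*(-20) - 11804 = -135*(-20) - 11804 = 2700 - 11804 = -9104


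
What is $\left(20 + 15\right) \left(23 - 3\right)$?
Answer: $700$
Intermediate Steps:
$\left(20 + 15\right) \left(23 - 3\right) = 35 \left(23 - 3\right) = 35 \cdot 20 = 700$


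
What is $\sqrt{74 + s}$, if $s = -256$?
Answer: $i \sqrt{182} \approx 13.491 i$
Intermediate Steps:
$\sqrt{74 + s} = \sqrt{74 - 256} = \sqrt{-182} = i \sqrt{182}$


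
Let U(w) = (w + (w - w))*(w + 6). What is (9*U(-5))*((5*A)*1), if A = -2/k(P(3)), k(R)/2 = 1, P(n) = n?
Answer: 225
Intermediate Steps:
k(R) = 2 (k(R) = 2*1 = 2)
U(w) = w*(6 + w) (U(w) = (w + 0)*(6 + w) = w*(6 + w))
A = -1 (A = -2/2 = -2*½ = -1)
(9*U(-5))*((5*A)*1) = (9*(-5*(6 - 5)))*((5*(-1))*1) = (9*(-5*1))*(-5*1) = (9*(-5))*(-5) = -45*(-5) = 225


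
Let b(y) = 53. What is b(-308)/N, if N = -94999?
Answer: -53/94999 ≈ -0.00055790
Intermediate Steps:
b(-308)/N = 53/(-94999) = 53*(-1/94999) = -53/94999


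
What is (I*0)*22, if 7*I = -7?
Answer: 0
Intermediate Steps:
I = -1 (I = (1/7)*(-7) = -1)
(I*0)*22 = -1*0*22 = 0*22 = 0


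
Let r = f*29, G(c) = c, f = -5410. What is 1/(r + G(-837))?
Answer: -1/157727 ≈ -6.3401e-6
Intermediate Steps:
r = -156890 (r = -5410*29 = -156890)
1/(r + G(-837)) = 1/(-156890 - 837) = 1/(-157727) = -1/157727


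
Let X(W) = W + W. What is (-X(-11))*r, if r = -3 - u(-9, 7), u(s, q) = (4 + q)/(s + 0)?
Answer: -352/9 ≈ -39.111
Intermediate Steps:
X(W) = 2*W
u(s, q) = (4 + q)/s
r = -16/9 (r = -3 - (4 + 7)/(-9) = -3 - (-1)*11/9 = -3 - 1*(-11/9) = -3 + 11/9 = -16/9 ≈ -1.7778)
(-X(-11))*r = -2*(-11)*(-16/9) = -1*(-22)*(-16/9) = 22*(-16/9) = -352/9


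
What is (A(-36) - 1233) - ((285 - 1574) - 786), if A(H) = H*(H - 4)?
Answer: 2282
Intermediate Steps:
A(H) = H*(-4 + H)
(A(-36) - 1233) - ((285 - 1574) - 786) = (-36*(-4 - 36) - 1233) - ((285 - 1574) - 786) = (-36*(-40) - 1233) - (-1289 - 786) = (1440 - 1233) - 1*(-2075) = 207 + 2075 = 2282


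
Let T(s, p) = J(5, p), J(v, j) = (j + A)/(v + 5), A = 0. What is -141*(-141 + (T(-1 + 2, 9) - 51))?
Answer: 269451/10 ≈ 26945.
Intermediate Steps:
J(v, j) = j/(5 + v) (J(v, j) = (j + 0)/(v + 5) = j/(5 + v))
T(s, p) = p/10 (T(s, p) = p/(5 + 5) = p/10)
-141*(-141 + (T(-1 + 2, 9) - 51)) = -141*(-141 + ((⅒)*9 - 51)) = -141*(-141 + (9/10 - 51)) = -141*(-141 - 501/10) = -141*(-1911/10) = 269451/10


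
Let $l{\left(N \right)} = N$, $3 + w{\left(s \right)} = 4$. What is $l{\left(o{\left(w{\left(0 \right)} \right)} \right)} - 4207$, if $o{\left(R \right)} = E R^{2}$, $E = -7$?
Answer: $-4214$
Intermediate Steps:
$w{\left(s \right)} = 1$ ($w{\left(s \right)} = -3 + 4 = 1$)
$o{\left(R \right)} = - 7 R^{2}$
$l{\left(o{\left(w{\left(0 \right)} \right)} \right)} - 4207 = - 7 \cdot 1^{2} - 4207 = \left(-7\right) 1 - 4207 = -7 - 4207 = -4214$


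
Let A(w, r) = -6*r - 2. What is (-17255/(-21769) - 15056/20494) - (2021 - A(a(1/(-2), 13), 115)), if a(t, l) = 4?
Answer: -605167681406/223066943 ≈ -2712.9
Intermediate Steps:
A(w, r) = -2 - 6*r
(-17255/(-21769) - 15056/20494) - (2021 - A(a(1/(-2), 13), 115)) = (-17255/(-21769) - 15056/20494) - (2021 - (-2 - 6*115)) = (-17255*(-1/21769) - 15056*1/20494) - (2021 - (-2 - 690)) = (17255/21769 - 7528/10247) - (2021 - 1*(-692)) = 12934953/223066943 - (2021 + 692) = 12934953/223066943 - 1*2713 = 12934953/223066943 - 2713 = -605167681406/223066943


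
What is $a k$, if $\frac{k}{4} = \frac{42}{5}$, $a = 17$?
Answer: $\frac{2856}{5} \approx 571.2$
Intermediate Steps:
$k = \frac{168}{5}$ ($k = 4 \cdot \frac{42}{5} = \frac{168}{5} \approx 33.6$)
$a k = 17 \cdot \frac{168}{5} = \frac{2856}{5}$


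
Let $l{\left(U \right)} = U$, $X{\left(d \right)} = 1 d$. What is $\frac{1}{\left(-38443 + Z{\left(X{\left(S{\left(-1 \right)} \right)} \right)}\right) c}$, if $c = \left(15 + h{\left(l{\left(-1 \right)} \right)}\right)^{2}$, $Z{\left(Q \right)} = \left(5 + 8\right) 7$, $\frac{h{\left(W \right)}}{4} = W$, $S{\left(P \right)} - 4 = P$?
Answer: $- \frac{1}{4640592} \approx -2.1549 \cdot 10^{-7}$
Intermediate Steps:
$S{\left(P \right)} = 4 + P$
$X{\left(d \right)} = d$
$h{\left(W \right)} = 4 W$
$Z{\left(Q \right)} = 91$ ($Z{\left(Q \right)} = 13 \cdot 7 = 91$)
$c = 121$ ($c = \left(15 + 4 \left(-1\right)\right)^{2} = \left(15 - 4\right)^{2} = 11^{2} = 121$)
$\frac{1}{\left(-38443 + Z{\left(X{\left(S{\left(-1 \right)} \right)} \right)}\right) c} = \frac{1}{\left(-38443 + 91\right) 121} = \frac{1}{-38352} \cdot \frac{1}{121} = \left(- \frac{1}{38352}\right) \frac{1}{121} = - \frac{1}{4640592}$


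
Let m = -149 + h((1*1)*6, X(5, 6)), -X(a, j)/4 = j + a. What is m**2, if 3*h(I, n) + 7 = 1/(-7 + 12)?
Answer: 5148361/225 ≈ 22882.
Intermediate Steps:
X(a, j) = -4*a - 4*j (X(a, j) = -4*(j + a) = -4*(a + j) = -4*a - 4*j)
h(I, n) = -34/15 (h(I, n) = -7/3 + 1/(3*(-7 + 12)) = -7/3 + (1/3)/5 = -7/3 + (1/3)*(1/5) = -7/3 + 1/15 = -34/15)
m = -2269/15 (m = -149 - 34/15 = -2269/15 ≈ -151.27)
m**2 = (-2269/15)**2 = 5148361/225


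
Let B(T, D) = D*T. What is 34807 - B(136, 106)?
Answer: 20391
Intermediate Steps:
34807 - B(136, 106) = 34807 - 106*136 = 34807 - 1*14416 = 34807 - 14416 = 20391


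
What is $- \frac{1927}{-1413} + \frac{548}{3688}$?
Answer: $\frac{1970275}{1302786} \approx 1.5124$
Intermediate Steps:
$- \frac{1927}{-1413} + \frac{548}{3688} = \left(-1927\right) \left(- \frac{1}{1413}\right) + 548 \cdot \frac{1}{3688} = \frac{1927}{1413} + \frac{137}{922} = \frac{1970275}{1302786}$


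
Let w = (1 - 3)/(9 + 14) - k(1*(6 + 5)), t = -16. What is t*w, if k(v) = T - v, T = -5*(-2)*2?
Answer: 3344/23 ≈ 145.39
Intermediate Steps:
T = 20 (T = 10*2 = 20)
k(v) = 20 - v
w = -209/23 (w = (1 - 3)/(9 + 14) - (20 - (6 + 5)) = -2/23 - (20 - 11) = -2/23 - 1*9 = -2/23 - 9 = -209/23 ≈ -9.0870)
t*w = -16*(-209/23) = 3344/23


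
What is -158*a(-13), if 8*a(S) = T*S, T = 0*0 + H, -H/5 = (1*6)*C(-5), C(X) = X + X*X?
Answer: -154050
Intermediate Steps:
C(X) = X + X²
H = -600 (H = -5*1*6*(-5*(1 - 5)) = -30*(-5*(-4)) = -30*20 = -5*120 = -600)
T = -600 (T = 0*0 - 600 = 0 - 600 = -600)
a(S) = -75*S (a(S) = (-600*S)/8 = -75*S)
-158*a(-13) = -(-11850)*(-13) = -158*975 = -154050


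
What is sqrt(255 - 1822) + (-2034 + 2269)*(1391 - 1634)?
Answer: -57105 + I*sqrt(1567) ≈ -57105.0 + 39.585*I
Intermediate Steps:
sqrt(255 - 1822) + (-2034 + 2269)*(1391 - 1634) = sqrt(-1567) + 235*(-243) = I*sqrt(1567) - 57105 = -57105 + I*sqrt(1567)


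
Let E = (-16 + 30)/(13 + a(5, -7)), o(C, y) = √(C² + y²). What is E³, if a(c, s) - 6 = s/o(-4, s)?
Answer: 753571000/(1235 - 7*√65)³ ≈ 0.46032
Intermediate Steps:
a(c, s) = 6 + s/√(16 + s²) (a(c, s) = 6 + s/(√((-4)² + s²)) = 6 + s/(√(16 + s²)) = 6 + s/√(16 + s²))
E = 14/(19 - 7*√65/65) (E = (-16 + 30)/(13 + (6 - 7/√(16 + (-7)²))) = 14/(13 + (6 - 7/√(16 + 49))) = 14/(13 + (6 - 7*√65/65)) = 14/(19 - 7*√65/65) ≈ 0.77213)
E³ = (8645/11708 + 49*√65/11708)³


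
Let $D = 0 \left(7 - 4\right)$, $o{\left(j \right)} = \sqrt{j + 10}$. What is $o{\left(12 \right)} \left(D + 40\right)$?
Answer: $40 \sqrt{22} \approx 187.62$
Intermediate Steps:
$o{\left(j \right)} = \sqrt{10 + j}$
$D = 0$ ($D = 0 \cdot 3 = 0$)
$o{\left(12 \right)} \left(D + 40\right) = \sqrt{10 + 12} \left(0 + 40\right) = \sqrt{22} \cdot 40 = 40 \sqrt{22}$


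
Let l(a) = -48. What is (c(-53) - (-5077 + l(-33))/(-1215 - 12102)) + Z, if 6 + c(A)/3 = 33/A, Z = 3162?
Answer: 2217448336/705801 ≈ 3141.7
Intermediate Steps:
c(A) = -18 + 99/A (c(A) = -18 + 3*(33/A) = -18 + 99/A)
(c(-53) - (-5077 + l(-33))/(-1215 - 12102)) + Z = ((-18 + 99/(-53)) - (-5077 - 48)/(-1215 - 12102)) + 3162 = ((-18 + 99*(-1/53)) - (-5125)/(-13317)) + 3162 = ((-18 - 99/53) - (-5125)*(-1)/13317) + 3162 = (-1053/53 - 1*5125/13317) + 3162 = (-1053/53 - 5125/13317) + 3162 = -14294426/705801 + 3162 = 2217448336/705801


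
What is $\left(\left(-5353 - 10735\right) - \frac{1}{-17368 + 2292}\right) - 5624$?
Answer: $- \frac{327330111}{15076} \approx -21712.0$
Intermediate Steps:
$\left(\left(-5353 - 10735\right) - \frac{1}{-17368 + 2292}\right) - 5624 = \left(\left(-5353 - 10735\right) - \frac{1}{-15076}\right) - 5624 = \left(-16088 - - \frac{1}{15076}\right) - 5624 = \left(-16088 + \frac{1}{15076}\right) - 5624 = - \frac{242542687}{15076} - 5624 = - \frac{327330111}{15076}$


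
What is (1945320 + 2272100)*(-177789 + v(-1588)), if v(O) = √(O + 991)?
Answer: -749810884380 + 4217420*I*√597 ≈ -7.4981e+11 + 1.0305e+8*I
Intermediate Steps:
v(O) = √(991 + O)
(1945320 + 2272100)*(-177789 + v(-1588)) = (1945320 + 2272100)*(-177789 + √(991 - 1588)) = 4217420*(-177789 + √(-597)) = 4217420*(-177789 + I*√597) = -749810884380 + 4217420*I*√597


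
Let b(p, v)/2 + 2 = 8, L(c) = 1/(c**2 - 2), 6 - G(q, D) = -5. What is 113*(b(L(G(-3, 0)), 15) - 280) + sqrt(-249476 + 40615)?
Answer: -30284 + I*sqrt(208861) ≈ -30284.0 + 457.01*I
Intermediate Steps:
G(q, D) = 11 (G(q, D) = 6 - 1*(-5) = 6 + 5 = 11)
L(c) = 1/(-2 + c**2)
b(p, v) = 12 (b(p, v) = -4 + 2*8 = -4 + 16 = 12)
113*(b(L(G(-3, 0)), 15) - 280) + sqrt(-249476 + 40615) = 113*(12 - 280) + sqrt(-249476 + 40615) = 113*(-268) + sqrt(-208861) = -30284 + I*sqrt(208861)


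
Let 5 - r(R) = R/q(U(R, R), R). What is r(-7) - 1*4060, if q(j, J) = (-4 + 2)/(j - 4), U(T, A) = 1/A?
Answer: -8081/2 ≈ -4040.5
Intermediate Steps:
q(j, J) = -2/(-4 + j)
r(R) = 5 - R*(2 - 1/(2*R)) (r(R) = 5 - R/((-2/(-4 + 1/R))) = 5 - R*(2 - 1/(2*R)))
r(-7) - 1*4060 = (11/2 - 2*(-7)) - 1*4060 = (11/2 + 14) - 4060 = 39/2 - 4060 = -8081/2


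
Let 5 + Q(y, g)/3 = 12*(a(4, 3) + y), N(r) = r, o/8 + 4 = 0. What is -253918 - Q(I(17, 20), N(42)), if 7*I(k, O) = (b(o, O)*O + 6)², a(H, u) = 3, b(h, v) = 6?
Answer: -335659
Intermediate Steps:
o = -32 (o = -32 + 8*0 = -32 + 0 = -32)
I(k, O) = (6 + 6*O)²/7 (I(k, O) = (6*O + 6)²/7 = (6 + 6*O)²/7)
Q(y, g) = 93 + 36*y (Q(y, g) = -15 + 3*(12*(3 + y)) = -15 + 3*(36 + 12*y) = -15 + (108 + 36*y) = 93 + 36*y)
-253918 - Q(I(17, 20), N(42)) = -253918 - (93 + 36*(36*(1 + 20)²/7)) = -253918 - (93 + 36*((36/7)*21²)) = -253918 - (93 + 36*((36/7)*441)) = -253918 - (93 + 36*2268) = -253918 - (93 + 81648) = -253918 - 1*81741 = -253918 - 81741 = -335659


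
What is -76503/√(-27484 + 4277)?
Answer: 76503*I*√23207/23207 ≈ 502.19*I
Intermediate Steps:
-76503/√(-27484 + 4277) = -76503*(-I*√23207/23207) = -(-76503)*I*√23207/23207 = 76503*I*√23207/23207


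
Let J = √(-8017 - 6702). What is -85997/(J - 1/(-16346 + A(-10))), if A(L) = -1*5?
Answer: 1406136947*I/(-I + 16351*√14719) ≈ -0.00035732 + 708.83*I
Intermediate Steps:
A(L) = -5
J = I*√14719 (J = √(-14719) = I*√14719 ≈ 121.32*I)
-85997/(J - 1/(-16346 + A(-10))) = -85997/(I*√14719 - 1/(-16346 - 5)) = -85997/(I*√14719 - 1/(-16351)) = -85997/(I*√14719 - 1*(-1/16351)) = -85997/(I*√14719 + 1/16351) = -85997/(1/16351 + I*√14719)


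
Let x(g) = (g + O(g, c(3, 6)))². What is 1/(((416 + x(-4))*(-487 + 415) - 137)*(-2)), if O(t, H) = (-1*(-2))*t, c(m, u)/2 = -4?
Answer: 1/80914 ≈ 1.2359e-5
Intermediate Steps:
c(m, u) = -8 (c(m, u) = 2*(-4) = -8)
O(t, H) = 2*t
x(g) = 9*g² (x(g) = (g + 2*g)² = (3*g)² = 9*g²)
1/(((416 + x(-4))*(-487 + 415) - 137)*(-2)) = 1/(((416 + 9*(-4)²)*(-487 + 415) - 137)*(-2)) = -½/((416 + 9*16)*(-72) - 137) = -½/((416 + 144)*(-72) - 137) = -½/(560*(-72) - 137) = -½/(-40320 - 137) = -½/(-40457) = -1/40457*(-½) = 1/80914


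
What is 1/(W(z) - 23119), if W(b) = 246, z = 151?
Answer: -1/22873 ≈ -4.3720e-5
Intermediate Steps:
1/(W(z) - 23119) = 1/(246 - 23119) = 1/(-22873) = -1/22873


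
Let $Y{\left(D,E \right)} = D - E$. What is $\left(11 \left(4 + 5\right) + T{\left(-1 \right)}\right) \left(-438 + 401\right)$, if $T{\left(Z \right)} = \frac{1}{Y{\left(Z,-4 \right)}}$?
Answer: $- \frac{11026}{3} \approx -3675.3$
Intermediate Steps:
$T{\left(Z \right)} = \frac{1}{4 + Z}$ ($T{\left(Z \right)} = \frac{1}{Z - -4} = \frac{1}{Z + 4} = \frac{1}{4 + Z}$)
$\left(11 \left(4 + 5\right) + T{\left(-1 \right)}\right) \left(-438 + 401\right) = \left(11 \left(4 + 5\right) + \frac{1}{4 - 1}\right) \left(-438 + 401\right) = \left(11 \cdot 9 + \frac{1}{3}\right) \left(-37\right) = \left(99 + \frac{1}{3}\right) \left(-37\right) = \frac{298}{3} \left(-37\right) = - \frac{11026}{3}$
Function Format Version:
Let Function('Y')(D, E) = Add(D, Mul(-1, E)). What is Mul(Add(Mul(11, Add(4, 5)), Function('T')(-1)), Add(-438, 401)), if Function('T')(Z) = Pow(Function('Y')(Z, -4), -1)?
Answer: Rational(-11026, 3) ≈ -3675.3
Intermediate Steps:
Function('T')(Z) = Pow(Add(4, Z), -1) (Function('T')(Z) = Pow(Add(Z, Mul(-1, -4)), -1) = Pow(Add(Z, 4), -1) = Pow(Add(4, Z), -1))
Mul(Add(Mul(11, Add(4, 5)), Function('T')(-1)), Add(-438, 401)) = Mul(Add(Mul(11, Add(4, 5)), Pow(Add(4, -1), -1)), Add(-438, 401)) = Mul(Add(Mul(11, 9), Pow(3, -1)), -37) = Mul(Add(99, Rational(1, 3)), -37) = Mul(Rational(298, 3), -37) = Rational(-11026, 3)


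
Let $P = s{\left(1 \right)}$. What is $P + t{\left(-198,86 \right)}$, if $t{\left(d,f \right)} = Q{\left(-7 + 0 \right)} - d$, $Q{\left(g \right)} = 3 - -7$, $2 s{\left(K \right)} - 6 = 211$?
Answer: $\frac{633}{2} \approx 316.5$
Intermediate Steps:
$s{\left(K \right)} = \frac{217}{2}$ ($s{\left(K \right)} = 3 + \frac{1}{2} \cdot 211 = 3 + \frac{211}{2} = \frac{217}{2}$)
$P = \frac{217}{2} \approx 108.5$
$Q{\left(g \right)} = 10$ ($Q{\left(g \right)} = 3 + 7 = 10$)
$t{\left(d,f \right)} = 10 - d$
$P + t{\left(-198,86 \right)} = \frac{217}{2} + \left(10 - -198\right) = \frac{217}{2} + \left(10 + 198\right) = \frac{217}{2} + 208 = \frac{633}{2}$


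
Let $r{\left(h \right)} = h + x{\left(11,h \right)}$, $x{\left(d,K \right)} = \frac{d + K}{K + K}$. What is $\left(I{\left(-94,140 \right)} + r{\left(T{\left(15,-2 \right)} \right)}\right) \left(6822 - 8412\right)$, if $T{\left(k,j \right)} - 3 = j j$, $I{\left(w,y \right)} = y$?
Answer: $- \frac{1650420}{7} \approx -2.3577 \cdot 10^{5}$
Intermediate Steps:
$x{\left(d,K \right)} = \frac{K + d}{2 K}$
$T{\left(k,j \right)} = 3 + j^{2}$ ($T{\left(k,j \right)} = 3 + j j = 3 + j^{2}$)
$r{\left(h \right)} = h + \frac{11 + h}{2 h}$ ($r{\left(h \right)} = h + \frac{h + 11}{2 h} = h + \frac{11 + h}{2 h}$)
$\left(I{\left(-94,140 \right)} + r{\left(T{\left(15,-2 \right)} \right)}\right) \left(6822 - 8412\right) = \left(140 + \left(\frac{1}{2} + \left(3 + \left(-2\right)^{2}\right) + \frac{11}{2 \left(3 + \left(-2\right)^{2}\right)}\right)\right) \left(6822 - 8412\right) = \left(140 + \left(\frac{1}{2} + \left(3 + 4\right) + \frac{11}{2 \left(3 + 4\right)}\right)\right) \left(-1590\right) = \left(140 + \left(\frac{1}{2} + 7 + \frac{11}{2 \cdot 7}\right)\right) \left(-1590\right) = \left(140 + \left(\frac{1}{2} + 7 + \frac{11}{2} \cdot \frac{1}{7}\right)\right) \left(-1590\right) = \left(140 + \left(\frac{1}{2} + 7 + \frac{11}{14}\right)\right) \left(-1590\right) = \left(140 + \frac{58}{7}\right) \left(-1590\right) = \frac{1038}{7} \left(-1590\right) = - \frac{1650420}{7}$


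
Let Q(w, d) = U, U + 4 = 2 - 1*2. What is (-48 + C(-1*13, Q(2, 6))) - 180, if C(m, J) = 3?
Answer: -225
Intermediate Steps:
U = -4 (U = -4 + (2 - 1*2) = -4 + (2 - 2) = -4 + 0 = -4)
Q(w, d) = -4
(-48 + C(-1*13, Q(2, 6))) - 180 = (-48 + 3) - 180 = -45 - 180 = -225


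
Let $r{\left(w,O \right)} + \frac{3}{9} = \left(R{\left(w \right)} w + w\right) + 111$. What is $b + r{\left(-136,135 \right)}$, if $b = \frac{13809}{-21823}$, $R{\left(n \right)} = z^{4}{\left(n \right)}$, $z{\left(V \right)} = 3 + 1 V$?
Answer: $- \frac{2786000434928239}{65469} \approx -4.2554 \cdot 10^{10}$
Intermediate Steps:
$z{\left(V \right)} = 3 + V$
$R{\left(n \right)} = \left(3 + n\right)^{4}$
$b = - \frac{13809}{21823}$ ($b = 13809 \left(- \frac{1}{21823}\right) = - \frac{13809}{21823} \approx -0.63277$)
$r{\left(w,O \right)} = \frac{332}{3} + w + w \left(3 + w\right)^{4}$ ($r{\left(w,O \right)} = - \frac{1}{3} + \left(\left(\left(3 + w\right)^{4} w + w\right) + 111\right) = - \frac{1}{3} + \left(\left(w \left(3 + w\right)^{4} + w\right) + 111\right) = - \frac{1}{3} + \left(\left(w + w \left(3 + w\right)^{4}\right) + 111\right) = - \frac{1}{3} + \left(111 + w + w \left(3 + w\right)^{4}\right) = \frac{332}{3} + w + w \left(3 + w\right)^{4}$)
$b + r{\left(-136,135 \right)} = - \frac{13809}{21823} - \left(\frac{76}{3} + 136 \left(3 - 136\right)^{4}\right) = - \frac{13809}{21823} - \left(\frac{76}{3} + 42554498056\right) = - \frac{13809}{21823} - \frac{127663494244}{3} = - \frac{2786000434928239}{65469}$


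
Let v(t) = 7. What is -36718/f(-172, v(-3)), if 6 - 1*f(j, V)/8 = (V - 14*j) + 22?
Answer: 1669/884 ≈ 1.8880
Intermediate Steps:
f(j, V) = -128 - 8*V + 112*j (f(j, V) = 48 - 8*((V - 14*j) + 22) = 48 - 8*(22 + V - 14*j) = 48 + (-176 - 8*V + 112*j) = -128 - 8*V + 112*j)
-36718/f(-172, v(-3)) = -36718/(-128 - 8*7 + 112*(-172)) = -36718/(-128 - 56 - 19264) = -36718/(-19448) = -36718*(-1/19448) = 1669/884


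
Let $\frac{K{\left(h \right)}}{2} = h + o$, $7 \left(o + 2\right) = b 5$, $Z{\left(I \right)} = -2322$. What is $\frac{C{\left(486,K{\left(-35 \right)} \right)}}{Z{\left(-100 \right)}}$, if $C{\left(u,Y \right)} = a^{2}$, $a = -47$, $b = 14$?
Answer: $- \frac{2209}{2322} \approx -0.95133$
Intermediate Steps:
$o = 8$ ($o = -2 + \frac{14 \cdot 5}{7} = -2 + \frac{1}{7} \cdot 70 = -2 + 10 = 8$)
$K{\left(h \right)} = 16 + 2 h$ ($K{\left(h \right)} = 2 \left(h + 8\right) = 2 \left(8 + h\right) = 16 + 2 h$)
$C{\left(u,Y \right)} = 2209$ ($C{\left(u,Y \right)} = \left(-47\right)^{2} = 2209$)
$\frac{C{\left(486,K{\left(-35 \right)} \right)}}{Z{\left(-100 \right)}} = \frac{2209}{-2322} = 2209 \left(- \frac{1}{2322}\right) = - \frac{2209}{2322}$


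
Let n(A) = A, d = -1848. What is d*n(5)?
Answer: -9240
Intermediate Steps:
d*n(5) = -1848*5 = -9240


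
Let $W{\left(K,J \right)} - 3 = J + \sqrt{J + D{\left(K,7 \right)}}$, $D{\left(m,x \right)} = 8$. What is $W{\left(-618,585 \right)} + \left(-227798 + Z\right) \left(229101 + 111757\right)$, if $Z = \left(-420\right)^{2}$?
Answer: $-17519418896 + \sqrt{593} \approx -1.7519 \cdot 10^{10}$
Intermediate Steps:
$Z = 176400$
$W{\left(K,J \right)} = 3 + J + \sqrt{8 + J}$ ($W{\left(K,J \right)} = 3 + \left(J + \sqrt{J + 8}\right) = 3 + \left(J + \sqrt{8 + J}\right) = 3 + J + \sqrt{8 + J}$)
$W{\left(-618,585 \right)} + \left(-227798 + Z\right) \left(229101 + 111757\right) = \left(3 + 585 + \sqrt{8 + 585}\right) + \left(-227798 + 176400\right) \left(229101 + 111757\right) = \left(3 + 585 + \sqrt{593}\right) - 17519419484 = \left(588 + \sqrt{593}\right) - 17519419484 = -17519418896 + \sqrt{593}$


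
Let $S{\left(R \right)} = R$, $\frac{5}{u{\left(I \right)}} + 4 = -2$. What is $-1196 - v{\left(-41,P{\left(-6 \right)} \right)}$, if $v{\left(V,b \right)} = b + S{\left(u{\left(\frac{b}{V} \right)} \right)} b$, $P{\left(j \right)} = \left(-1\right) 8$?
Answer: $- \frac{3584}{3} \approx -1194.7$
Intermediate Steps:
$u{\left(I \right)} = - \frac{5}{6}$ ($u{\left(I \right)} = \frac{5}{-4 - 2} = \frac{5}{-6} = 5 \left(- \frac{1}{6}\right) = - \frac{5}{6}$)
$P{\left(j \right)} = -8$
$v{\left(V,b \right)} = \frac{b}{6}$ ($v{\left(V,b \right)} = b - \frac{5 b}{6} = \frac{b}{6}$)
$-1196 - v{\left(-41,P{\left(-6 \right)} \right)} = -1196 - \frac{1}{6} \left(-8\right) = -1196 - - \frac{4}{3} = -1196 + \frac{4}{3} = - \frac{3584}{3}$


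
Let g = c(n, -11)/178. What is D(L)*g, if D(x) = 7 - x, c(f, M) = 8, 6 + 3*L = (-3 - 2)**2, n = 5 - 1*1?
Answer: 8/267 ≈ 0.029963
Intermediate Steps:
n = 4 (n = 5 - 1 = 4)
L = 19/3 (L = -2 + (-3 - 2)**2/3 = -2 + (1/3)*(-5)**2 = -2 + (1/3)*25 = -2 + 25/3 = 19/3 ≈ 6.3333)
g = 4/89 (g = 8/178 = 8*(1/178) = 4/89 ≈ 0.044944)
D(L)*g = (7 - 1*19/3)*(4/89) = (7 - 19/3)*(4/89) = (2/3)*(4/89) = 8/267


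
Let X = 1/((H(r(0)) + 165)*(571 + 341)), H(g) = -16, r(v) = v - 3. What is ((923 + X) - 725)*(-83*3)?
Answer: -2233183475/45296 ≈ -49302.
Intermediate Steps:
r(v) = -3 + v
X = 1/135888 (X = 1/((-16 + 165)*(571 + 341)) = 1/(149*912) = 1/135888 ≈ 7.3590e-6)
((923 + X) - 725)*(-83*3) = ((923 + 1/135888) - 725)*(-83*3) = (125424625/135888 - 725)*(-249) = (26905825/135888)*(-249) = -2233183475/45296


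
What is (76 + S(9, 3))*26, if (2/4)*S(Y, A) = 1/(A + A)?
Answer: 5954/3 ≈ 1984.7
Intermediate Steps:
S(Y, A) = 1/A (S(Y, A) = 2/(A + A) = 2/((2*A)) = 2*(1/(2*A)) = 1/A)
(76 + S(9, 3))*26 = (76 + 1/3)*26 = (76 + ⅓)*26 = (229/3)*26 = 5954/3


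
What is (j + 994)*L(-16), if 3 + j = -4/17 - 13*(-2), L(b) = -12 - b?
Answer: 69140/17 ≈ 4067.1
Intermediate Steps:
j = 387/17 (j = -3 + (-4/17 - 13*(-2)) = -3 + (-4*1/17 + 26) = -3 + (-4/17 + 26) = -3 + 438/17 = 387/17 ≈ 22.765)
(j + 994)*L(-16) = (387/17 + 994)*(-12 - 1*(-16)) = 17285*(-12 + 16)/17 = (17285/17)*4 = 69140/17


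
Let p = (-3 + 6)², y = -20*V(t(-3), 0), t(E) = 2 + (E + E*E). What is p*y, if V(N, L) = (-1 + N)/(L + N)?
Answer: -315/2 ≈ -157.50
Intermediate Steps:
t(E) = 2 + E + E² (t(E) = 2 + (E + E²) = 2 + E + E²)
V(N, L) = (-1 + N)/(L + N)
y = -35/2 (y = -20*(-1 + (2 - 3 + (-3)²))/(0 + (2 - 3 + (-3)²)) = -20*(-1 + (2 - 3 + 9))/(0 + (2 - 3 + 9)) = -20*(-1 + 8)/(0 + 8) = -20*7/8 = -35/2 ≈ -17.500)
p = 9 (p = 3² = 9)
p*y = 9*(-35/2) = -315/2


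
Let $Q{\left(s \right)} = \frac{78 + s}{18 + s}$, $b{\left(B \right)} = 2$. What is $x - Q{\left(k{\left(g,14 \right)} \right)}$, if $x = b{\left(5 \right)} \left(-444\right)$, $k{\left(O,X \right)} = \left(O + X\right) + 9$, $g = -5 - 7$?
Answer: $- \frac{25841}{29} \approx -891.07$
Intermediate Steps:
$g = -12$ ($g = -5 - 7 = -12$)
$k{\left(O,X \right)} = 9 + O + X$
$Q{\left(s \right)} = \frac{78 + s}{18 + s}$
$x = -888$ ($x = 2 \left(-444\right) = -888$)
$x - Q{\left(k{\left(g,14 \right)} \right)} = -888 - \frac{78 + \left(9 - 12 + 14\right)}{18 + \left(9 - 12 + 14\right)} = -888 - \frac{78 + 11}{18 + 11} = -888 - \frac{1}{29} \cdot 89 = -888 - \frac{89}{29} = - \frac{25841}{29}$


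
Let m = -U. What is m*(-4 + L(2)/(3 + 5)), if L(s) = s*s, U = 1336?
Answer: 4676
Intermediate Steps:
m = -1336 (m = -1*1336 = -1336)
L(s) = s²
m*(-4 + L(2)/(3 + 5)) = -1336*(-4 + 2²/(3 + 5)) = -1336*(-4 + 4/8) = -1336*(-4 + (⅛)*4) = -1336*(-4 + ½) = -1336*(-7/2) = 4676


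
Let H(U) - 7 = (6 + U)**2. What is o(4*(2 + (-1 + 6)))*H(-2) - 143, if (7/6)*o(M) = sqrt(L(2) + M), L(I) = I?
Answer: -143 + 138*sqrt(30)/7 ≈ -35.020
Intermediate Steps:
H(U) = 7 + (6 + U)**2
o(M) = 6*sqrt(2 + M)/7
o(4*(2 + (-1 + 6)))*H(-2) - 143 = (6*sqrt(2 + 4*(2 + (-1 + 6)))/7)*(7 + (6 - 2)**2) - 143 = (6*sqrt(2 + 4*(2 + 5))/7)*(7 + 4**2) - 143 = (6*sqrt(2 + 4*7)/7)*(7 + 16) - 143 = (6*sqrt(2 + 28)/7)*23 - 143 = (6*sqrt(30)/7)*23 - 143 = 138*sqrt(30)/7 - 143 = -143 + 138*sqrt(30)/7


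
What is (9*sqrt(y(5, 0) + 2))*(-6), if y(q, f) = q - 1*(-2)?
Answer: -162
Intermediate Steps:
y(q, f) = 2 + q (y(q, f) = q + 2 = 2 + q)
(9*sqrt(y(5, 0) + 2))*(-6) = (9*sqrt((2 + 5) + 2))*(-6) = (9*sqrt(7 + 2))*(-6) = (9*sqrt(9))*(-6) = (9*3)*(-6) = 27*(-6) = -162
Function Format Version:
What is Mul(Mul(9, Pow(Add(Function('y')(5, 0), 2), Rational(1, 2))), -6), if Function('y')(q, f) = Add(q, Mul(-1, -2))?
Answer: -162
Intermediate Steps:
Function('y')(q, f) = Add(2, q) (Function('y')(q, f) = Add(q, 2) = Add(2, q))
Mul(Mul(9, Pow(Add(Function('y')(5, 0), 2), Rational(1, 2))), -6) = Mul(Mul(9, Pow(Add(Add(2, 5), 2), Rational(1, 2))), -6) = Mul(Mul(9, Pow(Add(7, 2), Rational(1, 2))), -6) = Mul(Mul(9, Pow(9, Rational(1, 2))), -6) = Mul(Mul(9, 3), -6) = Mul(27, -6) = -162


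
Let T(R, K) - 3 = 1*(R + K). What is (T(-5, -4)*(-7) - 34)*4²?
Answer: 128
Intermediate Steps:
T(R, K) = 3 + K + R (T(R, K) = 3 + 1*(R + K) = 3 + 1*(K + R) = 3 + (K + R) = 3 + K + R)
(T(-5, -4)*(-7) - 34)*4² = ((3 - 4 - 5)*(-7) - 34)*4² = (-6*(-7) - 34)*16 = (42 - 34)*16 = 8*16 = 128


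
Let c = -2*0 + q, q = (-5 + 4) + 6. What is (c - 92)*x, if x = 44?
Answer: -3828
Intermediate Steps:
q = 5 (q = -1 + 6 = 5)
c = 5 (c = -2*0 + 5 = 0 + 5 = 5)
(c - 92)*x = (5 - 92)*44 = -87*44 = -3828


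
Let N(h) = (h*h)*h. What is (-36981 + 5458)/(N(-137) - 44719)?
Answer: 31523/2616072 ≈ 0.012050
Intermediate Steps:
N(h) = h**3 (N(h) = h**2*h = h**3)
(-36981 + 5458)/(N(-137) - 44719) = (-36981 + 5458)/((-137)**3 - 44719) = -31523/(-2571353 - 44719) = -31523/(-2616072) = -31523*(-1/2616072) = 31523/2616072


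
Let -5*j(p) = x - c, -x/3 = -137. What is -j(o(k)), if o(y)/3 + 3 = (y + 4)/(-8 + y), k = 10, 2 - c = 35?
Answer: 444/5 ≈ 88.800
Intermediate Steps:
c = -33 (c = 2 - 1*35 = 2 - 35 = -33)
x = 411 (x = -3*(-137) = 411)
o(y) = -9 + 3*(4 + y)/(-8 + y) (o(y) = -9 + 3*((y + 4)/(-8 + y)) = -9 + 3*((4 + y)/(-8 + y)) = -9 + 3*(4 + y)/(-8 + y))
j(p) = -444/5 (j(p) = -(411 - 1*(-33))/5 = -(411 + 33)/5 = -⅕*444 = -444/5)
-j(o(k)) = -1*(-444/5) = 444/5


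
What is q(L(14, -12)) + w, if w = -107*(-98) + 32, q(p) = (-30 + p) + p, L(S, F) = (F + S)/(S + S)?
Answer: 73417/7 ≈ 10488.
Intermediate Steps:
L(S, F) = (F + S)/(2*S) (L(S, F) = (F + S)/((2*S)) = (F + S)*(1/(2*S)) = (F + S)/(2*S))
q(p) = -30 + 2*p
w = 10518 (w = 10486 + 32 = 10518)
q(L(14, -12)) + w = (-30 + 2*((½)*(-12 + 14)/14)) + 10518 = (-30 + 2*((½)*(1/14)*2)) + 10518 = (-30 + 2*(1/14)) + 10518 = (-30 + ⅐) + 10518 = -209/7 + 10518 = 73417/7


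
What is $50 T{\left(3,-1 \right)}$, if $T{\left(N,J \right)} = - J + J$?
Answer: $0$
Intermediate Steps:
$T{\left(N,J \right)} = 0$
$50 T{\left(3,-1 \right)} = 50 \cdot 0 = 0$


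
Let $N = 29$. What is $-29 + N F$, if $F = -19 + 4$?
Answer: $-464$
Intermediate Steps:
$F = -15$
$-29 + N F = -29 + 29 \left(-15\right) = -29 - 435 = -464$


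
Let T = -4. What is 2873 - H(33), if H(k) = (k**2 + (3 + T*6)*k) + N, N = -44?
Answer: 2521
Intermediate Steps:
H(k) = -44 + k**2 - 21*k (H(k) = (k**2 + (3 - 4*6)*k) - 44 = (k**2 + (3 - 24)*k) - 44 = (k**2 - 21*k) - 44 = -44 + k**2 - 21*k)
2873 - H(33) = 2873 - (-44 + 33**2 - 21*33) = 2873 - (-44 + 1089 - 693) = 2873 - 1*352 = 2873 - 352 = 2521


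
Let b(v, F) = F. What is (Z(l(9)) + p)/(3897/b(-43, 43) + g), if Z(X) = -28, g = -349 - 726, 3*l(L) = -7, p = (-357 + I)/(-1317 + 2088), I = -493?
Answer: 37109/1255188 ≈ 0.029564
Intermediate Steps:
p = -850/771 (p = (-357 - 493)/(-1317 + 2088) = -850/771 ≈ -1.1025)
l(L) = -7/3 (l(L) = (⅓)*(-7) = -7/3)
g = -1075
(Z(l(9)) + p)/(3897/b(-43, 43) + g) = (-28 - 850/771)/(3897/43 - 1075) = -22438/(771*(3897*(1/43) - 1075)) = -22438/(771*(3897/43 - 1075)) = -22438/(771*(-42328/43)) = -22438/771*(-43/42328) = 37109/1255188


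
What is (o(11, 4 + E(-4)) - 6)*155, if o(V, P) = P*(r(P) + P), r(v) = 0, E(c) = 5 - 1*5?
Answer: 1550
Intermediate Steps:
E(c) = 0 (E(c) = 5 - 5 = 0)
o(V, P) = P² (o(V, P) = P*(0 + P) = P*P = P²)
(o(11, 4 + E(-4)) - 6)*155 = ((4 + 0)² - 6)*155 = (4² - 6)*155 = (16 - 6)*155 = 10*155 = 1550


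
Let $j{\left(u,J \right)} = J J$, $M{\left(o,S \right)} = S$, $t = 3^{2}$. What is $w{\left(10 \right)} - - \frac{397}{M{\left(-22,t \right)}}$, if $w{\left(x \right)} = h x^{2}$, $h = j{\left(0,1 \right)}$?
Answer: $\frac{1297}{9} \approx 144.11$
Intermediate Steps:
$t = 9$
$j{\left(u,J \right)} = J^{2}$
$h = 1$ ($h = 1^{2} = 1$)
$w{\left(x \right)} = x^{2}$ ($w{\left(x \right)} = 1 x^{2} = x^{2}$)
$w{\left(10 \right)} - - \frac{397}{M{\left(-22,t \right)}} = 10^{2} - - \frac{397}{9} = 100 - \left(-397\right) \frac{1}{9} = 100 - - \frac{397}{9} = 100 + \frac{397}{9} = \frac{1297}{9}$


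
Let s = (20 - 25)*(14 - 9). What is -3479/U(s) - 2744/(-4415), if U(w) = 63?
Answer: -2169559/39735 ≈ -54.601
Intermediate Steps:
s = -25 (s = -5*5 = -25)
-3479/U(s) - 2744/(-4415) = -3479/63 - 2744/(-4415) = -3479*1/63 - 2744*(-1/4415) = -497/9 + 2744/4415 = -2169559/39735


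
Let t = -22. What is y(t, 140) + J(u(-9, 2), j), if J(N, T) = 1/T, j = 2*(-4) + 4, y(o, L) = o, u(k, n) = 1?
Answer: -89/4 ≈ -22.250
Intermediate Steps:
j = -4 (j = -8 + 4 = -4)
y(t, 140) + J(u(-9, 2), j) = -22 + 1/(-4) = -22 - 1/4 = -89/4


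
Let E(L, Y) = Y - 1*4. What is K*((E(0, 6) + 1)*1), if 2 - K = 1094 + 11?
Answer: -3309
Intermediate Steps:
E(L, Y) = -4 + Y (E(L, Y) = Y - 4 = -4 + Y)
K = -1103 (K = 2 - (1094 + 11) = 2 - 1*1105 = 2 - 1105 = -1103)
K*((E(0, 6) + 1)*1) = -1103*((-4 + 6) + 1) = -1103*(2 + 1) = -3309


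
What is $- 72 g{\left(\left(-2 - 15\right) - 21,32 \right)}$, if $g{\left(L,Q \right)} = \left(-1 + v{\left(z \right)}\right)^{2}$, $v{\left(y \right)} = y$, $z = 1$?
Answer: $0$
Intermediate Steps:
$g{\left(L,Q \right)} = 0$ ($g{\left(L,Q \right)} = \left(-1 + 1\right)^{2} = 0^{2} = 0$)
$- 72 g{\left(\left(-2 - 15\right) - 21,32 \right)} = \left(-72\right) 0 = 0$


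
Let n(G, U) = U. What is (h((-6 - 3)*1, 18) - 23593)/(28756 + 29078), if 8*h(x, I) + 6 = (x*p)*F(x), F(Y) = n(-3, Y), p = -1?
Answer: -188831/462672 ≈ -0.40813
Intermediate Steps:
F(Y) = Y
h(x, I) = -¾ - x²/8 (h(x, I) = -¾ + ((x*(-1))*x)/8 = -¾ + ((-x)*x)/8 = -¾ + (-x²)/8 = -¾ - x²/8)
(h((-6 - 3)*1, 18) - 23593)/(28756 + 29078) = ((-¾ - (-6 - 3)²/8) - 23593)/(28756 + 29078) = ((-¾ - (-9*1)²/8) - 23593)/57834 = ((-¾ - ⅛*(-9)²) - 23593)*(1/57834) = ((-¾ - ⅛*81) - 23593)*(1/57834) = ((-¾ - 81/8) - 23593)*(1/57834) = (-87/8 - 23593)*(1/57834) = -188831/8*1/57834 = -188831/462672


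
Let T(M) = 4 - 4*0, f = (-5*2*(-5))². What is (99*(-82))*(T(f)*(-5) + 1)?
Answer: 154242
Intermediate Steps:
f = 2500 (f = (-10*(-5))² = 50² = 2500)
T(M) = 4 (T(M) = 4 + 0 = 4)
(99*(-82))*(T(f)*(-5) + 1) = (99*(-82))*(4*(-5) + 1) = -8118*(-20 + 1) = -8118*(-19) = 154242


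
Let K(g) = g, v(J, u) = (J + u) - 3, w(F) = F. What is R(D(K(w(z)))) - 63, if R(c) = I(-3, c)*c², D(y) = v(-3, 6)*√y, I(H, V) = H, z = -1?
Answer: -63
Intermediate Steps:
v(J, u) = -3 + J + u
D(y) = 0 (D(y) = (-3 - 3 + 6)*√y = 0*√y = 0)
R(c) = -3*c²
R(D(K(w(z)))) - 63 = -3*0² - 63 = -3*0 - 63 = 0 - 63 = -63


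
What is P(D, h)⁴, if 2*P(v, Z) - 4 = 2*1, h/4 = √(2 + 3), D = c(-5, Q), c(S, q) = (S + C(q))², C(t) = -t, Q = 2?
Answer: 81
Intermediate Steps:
c(S, q) = (S - q)²
D = 49 (D = (-5 - 1*2)² = (-5 - 2)² = (-7)² = 49)
h = 4*√5 (h = 4*√(2 + 3) = 4*√5 ≈ 8.9443)
P(v, Z) = 3 (P(v, Z) = 2 + (2*1)/2 = 2 + (½)*2 = 2 + 1 = 3)
P(D, h)⁴ = 3⁴ = 81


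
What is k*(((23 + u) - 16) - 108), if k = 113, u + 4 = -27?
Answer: -14916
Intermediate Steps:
u = -31 (u = -4 - 27 = -31)
k*(((23 + u) - 16) - 108) = 113*(((23 - 31) - 16) - 108) = 113*((-8 - 16) - 108) = 113*(-24 - 108) = 113*(-132) = -14916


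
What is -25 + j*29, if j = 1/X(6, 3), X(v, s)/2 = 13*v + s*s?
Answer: -149/6 ≈ -24.833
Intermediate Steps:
X(v, s) = 2*s**2 + 26*v (X(v, s) = 2*(13*v + s*s) = 2*(13*v + s**2) = 2*(s**2 + 13*v) = 2*s**2 + 26*v)
j = 1/174 (j = 1/(2*3**2 + 26*6) = 1/(2*9 + 156) = 1/(18 + 156) = 1/174 ≈ 0.0057471)
-25 + j*29 = -25 + (1/174)*29 = -25 + 1/6 = -149/6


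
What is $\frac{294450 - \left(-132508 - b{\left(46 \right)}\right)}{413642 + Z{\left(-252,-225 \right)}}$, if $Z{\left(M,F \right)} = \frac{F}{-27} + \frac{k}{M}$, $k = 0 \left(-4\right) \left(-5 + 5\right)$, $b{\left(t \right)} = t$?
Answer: $\frac{1281012}{1240951} \approx 1.0323$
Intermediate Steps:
$k = 0$ ($k = 0 \cdot 0 = 0$)
$Z{\left(M,F \right)} = - \frac{F}{27}$ ($Z{\left(M,F \right)} = \frac{F}{-27} + \frac{0}{M} = F \left(- \frac{1}{27}\right) + 0 = - \frac{F}{27} + 0 = - \frac{F}{27}$)
$\frac{294450 - \left(-132508 - b{\left(46 \right)}\right)}{413642 + Z{\left(-252,-225 \right)}} = \frac{294450 + \left(\left(147121 + 46\right) - 14613\right)}{413642 - - \frac{25}{3}} = \frac{294450 + \left(147167 - 14613\right)}{413642 + \frac{25}{3}} = \frac{294450 + 132554}{\frac{1240951}{3}} = 427004 \cdot \frac{3}{1240951} = \frac{1281012}{1240951}$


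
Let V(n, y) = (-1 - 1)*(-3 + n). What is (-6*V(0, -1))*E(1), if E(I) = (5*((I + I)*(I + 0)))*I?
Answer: -360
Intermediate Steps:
V(n, y) = 6 - 2*n (V(n, y) = -2*(-3 + n) = 6 - 2*n)
E(I) = 10*I³ (E(I) = (5*((2*I)*I))*I = (5*(2*I²))*I = (10*I²)*I = 10*I³)
(-6*V(0, -1))*E(1) = (-6*(6 - 2*0))*(10*1³) = (-6*(6 + 0))*(10*1) = -6*6*10 = -36*10 = -360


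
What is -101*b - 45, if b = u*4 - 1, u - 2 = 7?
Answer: -3580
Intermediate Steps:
u = 9 (u = 2 + 7 = 9)
b = 35 (b = 9*4 - 1 = 36 - 1 = 35)
-101*b - 45 = -101*35 - 45 = -3535 - 45 = -3580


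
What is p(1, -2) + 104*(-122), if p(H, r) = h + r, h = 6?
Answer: -12684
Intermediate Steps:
p(H, r) = 6 + r
p(1, -2) + 104*(-122) = (6 - 2) + 104*(-122) = 4 - 12688 = -12684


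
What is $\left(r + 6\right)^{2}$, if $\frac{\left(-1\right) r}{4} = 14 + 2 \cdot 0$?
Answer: $2500$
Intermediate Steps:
$r = -56$ ($r = - 4 \left(14 + 2 \cdot 0\right) = - 4 \left(14 + 0\right) = \left(-4\right) 14 = -56$)
$\left(r + 6\right)^{2} = \left(-56 + 6\right)^{2} = \left(-50\right)^{2} = 2500$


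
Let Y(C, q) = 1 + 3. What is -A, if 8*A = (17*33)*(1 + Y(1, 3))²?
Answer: -14025/8 ≈ -1753.1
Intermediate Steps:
Y(C, q) = 4
A = 14025/8 (A = ((17*33)*(1 + 4)²)/8 = (561*5²)/8 = (561*25)/8 = (⅛)*14025 = 14025/8 ≈ 1753.1)
-A = -1*14025/8 = -14025/8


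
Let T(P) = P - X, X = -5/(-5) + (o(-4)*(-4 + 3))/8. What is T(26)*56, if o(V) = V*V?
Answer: 1512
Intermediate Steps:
o(V) = V²
X = -1 (X = -5/(-5) + ((-4)²*(-4 + 3))/8 = -5*(-⅕) + (16*(-1))*(⅛) = 1 - 16*⅛ = 1 - 2 = -1)
T(P) = 1 + P (T(P) = P - 1*(-1) = P + 1 = 1 + P)
T(26)*56 = (1 + 26)*56 = 27*56 = 1512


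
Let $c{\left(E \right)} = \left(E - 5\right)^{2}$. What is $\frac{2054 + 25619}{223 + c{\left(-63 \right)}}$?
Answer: $\frac{27673}{4847} \approx 5.7093$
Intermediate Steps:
$c{\left(E \right)} = \left(-5 + E\right)^{2}$
$\frac{2054 + 25619}{223 + c{\left(-63 \right)}} = \frac{2054 + 25619}{223 + \left(-5 - 63\right)^{2}} = \frac{27673}{223 + \left(-68\right)^{2}} = \frac{27673}{223 + 4624} = \frac{27673}{4847}$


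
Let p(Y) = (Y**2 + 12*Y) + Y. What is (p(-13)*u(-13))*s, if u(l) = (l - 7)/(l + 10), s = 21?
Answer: 0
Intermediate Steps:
p(Y) = Y**2 + 13*Y
u(l) = (-7 + l)/(10 + l)
(p(-13)*u(-13))*s = ((-13*(13 - 13))*((-7 - 13)/(10 - 13)))*21 = ((-13*0)*(-20/(-3)))*21 = (0*(-1/3*(-20)))*21 = (0*(20/3))*21 = 0*21 = 0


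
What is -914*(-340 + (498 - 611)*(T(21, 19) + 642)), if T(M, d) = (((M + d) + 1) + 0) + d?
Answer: 72814724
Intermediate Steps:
T(M, d) = 1 + M + 2*d (T(M, d) = ((1 + M + d) + 0) + d = (1 + M + d) + d = 1 + M + 2*d)
-914*(-340 + (498 - 611)*(T(21, 19) + 642)) = -914*(-340 + (498 - 611)*((1 + 21 + 2*19) + 642)) = -914*(-340 - 113*((1 + 21 + 38) + 642)) = -914*(-340 - 113*(60 + 642)) = -914*(-340 - 113*702) = -914*(-340 - 79326) = -914*(-79666) = 72814724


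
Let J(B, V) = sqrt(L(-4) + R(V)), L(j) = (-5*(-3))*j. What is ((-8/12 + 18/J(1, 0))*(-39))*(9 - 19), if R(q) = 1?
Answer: -260 - 7020*I*sqrt(59)/59 ≈ -260.0 - 913.93*I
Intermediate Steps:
L(j) = 15*j
J(B, V) = I*sqrt(59) (J(B, V) = sqrt(15*(-4) + 1) = sqrt(-60 + 1) = sqrt(-59) = I*sqrt(59))
((-8/12 + 18/J(1, 0))*(-39))*(9 - 19) = ((-8/12 + 18/((I*sqrt(59))))*(-39))*(9 - 19) = ((-8*1/12 + 18*(-I*sqrt(59)/59))*(-39))*(-10) = ((-2/3 - 18*I*sqrt(59)/59)*(-39))*(-10) = (26 + 702*I*sqrt(59)/59)*(-10) = -260 - 7020*I*sqrt(59)/59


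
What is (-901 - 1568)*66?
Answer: -162954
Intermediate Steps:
(-901 - 1568)*66 = -2469*66 = -162954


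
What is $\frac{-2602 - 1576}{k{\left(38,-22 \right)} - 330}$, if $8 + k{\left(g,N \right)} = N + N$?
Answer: $\frac{2089}{191} \approx 10.937$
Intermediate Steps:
$k{\left(g,N \right)} = -8 + 2 N$ ($k{\left(g,N \right)} = -8 + \left(N + N\right) = -8 + 2 N$)
$\frac{-2602 - 1576}{k{\left(38,-22 \right)} - 330} = \frac{-2602 - 1576}{\left(-8 + 2 \left(-22\right)\right) - 330} = - \frac{4178}{\left(-8 - 44\right) - 330} = - \frac{4178}{-52 - 330} = - \frac{4178}{-382} = \left(-4178\right) \left(- \frac{1}{382}\right) = \frac{2089}{191}$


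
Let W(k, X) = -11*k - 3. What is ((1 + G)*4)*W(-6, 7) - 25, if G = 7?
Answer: 1991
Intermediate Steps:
W(k, X) = -3 - 11*k
((1 + G)*4)*W(-6, 7) - 25 = ((1 + 7)*4)*(-3 - 11*(-6)) - 25 = (8*4)*(-3 + 66) - 25 = 32*63 - 25 = 2016 - 25 = 1991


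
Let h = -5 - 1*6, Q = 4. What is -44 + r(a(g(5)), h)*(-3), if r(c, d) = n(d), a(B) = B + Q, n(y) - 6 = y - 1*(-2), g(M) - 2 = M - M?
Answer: -35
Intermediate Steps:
g(M) = 2 (g(M) = 2 + (M - M) = 2 + 0 = 2)
n(y) = 8 + y (n(y) = 6 + (y - 1*(-2)) = 6 + (y + 2) = 6 + (2 + y) = 8 + y)
h = -11 (h = -5 - 6 = -11)
a(B) = 4 + B (a(B) = B + 4 = 4 + B)
r(c, d) = 8 + d
-44 + r(a(g(5)), h)*(-3) = -44 + (8 - 11)*(-3) = -44 - 3*(-3) = -44 + 9 = -35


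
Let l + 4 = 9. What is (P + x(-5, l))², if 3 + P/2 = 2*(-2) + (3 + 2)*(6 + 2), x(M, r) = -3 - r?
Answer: 3364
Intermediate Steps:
l = 5 (l = -4 + 9 = 5)
P = 66 (P = -6 + 2*(2*(-2) + (3 + 2)*(6 + 2)) = -6 + 2*(-4 + 5*8) = -6 + 2*(-4 + 40) = -6 + 2*36 = -6 + 72 = 66)
(P + x(-5, l))² = (66 + (-3 - 1*5))² = (66 + (-3 - 5))² = (66 - 8)² = 58² = 3364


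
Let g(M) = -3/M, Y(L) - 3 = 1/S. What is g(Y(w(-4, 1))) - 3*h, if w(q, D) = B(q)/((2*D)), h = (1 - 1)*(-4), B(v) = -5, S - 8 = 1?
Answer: -27/28 ≈ -0.96429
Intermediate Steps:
S = 9 (S = 8 + 1 = 9)
h = 0 (h = 0*(-4) = 0)
w(q, D) = -5/(2*D) (w(q, D) = -5*1/(2*D) = -5/(2*D))
Y(L) = 28/9 (Y(L) = 3 + 1/9 = 28/9)
g(Y(w(-4, 1))) - 3*h = -3/28/9 - 3*0 = -3*9/28 + 0 = -27/28 + 0 = -27/28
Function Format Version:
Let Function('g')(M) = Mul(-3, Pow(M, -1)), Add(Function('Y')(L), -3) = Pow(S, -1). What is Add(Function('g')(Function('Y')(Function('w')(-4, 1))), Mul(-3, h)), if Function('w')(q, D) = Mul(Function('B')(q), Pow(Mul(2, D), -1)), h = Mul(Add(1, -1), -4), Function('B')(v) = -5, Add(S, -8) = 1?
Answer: Rational(-27, 28) ≈ -0.96429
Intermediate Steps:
S = 9 (S = Add(8, 1) = 9)
h = 0 (h = Mul(0, -4) = 0)
Function('w')(q, D) = Mul(Rational(-5, 2), Pow(D, -1)) (Function('w')(q, D) = Mul(-5, Pow(Mul(2, D), -1)) = Mul(-5, Mul(Rational(1, 2), Pow(D, -1))) = Mul(Rational(-5, 2), Pow(D, -1)))
Function('Y')(L) = Rational(28, 9) (Function('Y')(L) = Add(3, Pow(9, -1)) = Add(3, Rational(1, 9)) = Rational(28, 9))
Add(Function('g')(Function('Y')(Function('w')(-4, 1))), Mul(-3, h)) = Add(Mul(-3, Pow(Rational(28, 9), -1)), Mul(-3, 0)) = Add(Mul(-3, Rational(9, 28)), 0) = Add(Rational(-27, 28), 0) = Rational(-27, 28)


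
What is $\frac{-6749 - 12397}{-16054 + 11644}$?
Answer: $\frac{3191}{735} \approx 4.3415$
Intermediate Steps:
$\frac{-6749 - 12397}{-16054 + 11644} = - \frac{19146}{-4410} = \left(-19146\right) \left(- \frac{1}{4410}\right) = \frac{3191}{735}$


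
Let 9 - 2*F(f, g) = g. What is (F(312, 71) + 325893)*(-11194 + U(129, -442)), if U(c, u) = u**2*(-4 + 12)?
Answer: 505645930916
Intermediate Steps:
U(c, u) = 8*u**2 (U(c, u) = u**2*8 = 8*u**2)
F(f, g) = 9/2 - g/2
(F(312, 71) + 325893)*(-11194 + U(129, -442)) = ((9/2 - 1/2*71) + 325893)*(-11194 + 8*(-442)**2) = ((9/2 - 71/2) + 325893)*(-11194 + 8*195364) = (-31 + 325893)*(-11194 + 1562912) = 325862*1551718 = 505645930916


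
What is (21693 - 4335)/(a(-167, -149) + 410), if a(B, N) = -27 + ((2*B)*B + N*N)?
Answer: 8679/39181 ≈ 0.22151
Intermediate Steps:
a(B, N) = -27 + N**2 + 2*B**2 (a(B, N) = -27 + (2*B**2 + N**2) = -27 + (N**2 + 2*B**2) = -27 + N**2 + 2*B**2)
(21693 - 4335)/(a(-167, -149) + 410) = (21693 - 4335)/((-27 + (-149)**2 + 2*(-167)**2) + 410) = 17358/((-27 + 22201 + 2*27889) + 410) = 17358/((-27 + 22201 + 55778) + 410) = 17358/(77952 + 410) = 17358/78362 = 17358*(1/78362) = 8679/39181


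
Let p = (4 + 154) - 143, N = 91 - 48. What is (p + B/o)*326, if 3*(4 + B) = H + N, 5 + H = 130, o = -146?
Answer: 348494/73 ≈ 4773.9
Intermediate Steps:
N = 43
H = 125 (H = -5 + 130 = 125)
p = 15 (p = 158 - 143 = 15)
B = 52 (B = -4 + (125 + 43)/3 = -4 + (1/3)*168 = -4 + 56 = 52)
(p + B/o)*326 = (15 + 52/(-146))*326 = (15 + 52*(-1/146))*326 = (15 - 26/73)*326 = (1069/73)*326 = 348494/73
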